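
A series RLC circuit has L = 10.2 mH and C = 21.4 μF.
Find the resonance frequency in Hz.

Step 1 — Resonance condition Im(Z)=0 gives ω₀ = 1/√(LC).
Step 2 — ω₀ = 1/√(0.0102·2.14e-05) = 2140 rad/s.
Step 3 — f₀ = ω₀/(2π) = 340.7 Hz.

f₀ = 340.7 Hz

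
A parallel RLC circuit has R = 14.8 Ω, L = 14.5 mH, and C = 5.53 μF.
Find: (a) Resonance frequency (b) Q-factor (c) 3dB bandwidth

Step 1 — Resonance: ω₀ = 1/√(LC) = 1/√(0.0145·5.53e-06) = 3531 rad/s.
Step 2 — f₀ = ω₀/(2π) = 562 Hz.
Step 3 — Parallel Q: Q = R/(ω₀L) = 14.8/(3531·0.0145) = 0.289.
Step 4 — Bandwidth: Δω = ω₀/Q = 1.222e+04 rad/s; BW = Δω/(2π) = 1945 Hz.

(a) f₀ = 562 Hz  (b) Q = 0.289  (c) BW = 1945 Hz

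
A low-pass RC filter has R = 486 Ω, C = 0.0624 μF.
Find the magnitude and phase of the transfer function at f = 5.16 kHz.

Step 1 — Angular frequency: ω = 2π·5160 = 3.242e+04 rad/s.
Step 2 — Transfer function: H(jω) = 1/(1 + jωRC).
Step 3 — Denominator: 1 + jωRC = 1 + j·3.242e+04·486·6.24e-08 = 1 + j0.9832.
Step 4 — H = 0.5085 - j0.4999.
Step 5 — Magnitude: |H| = 0.7131 (-2.9 dB); phase: φ = -44.5°.

|H| = 0.7131 (-2.9 dB), φ = -44.5°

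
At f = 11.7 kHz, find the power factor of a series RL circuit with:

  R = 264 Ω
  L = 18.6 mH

Step 1 — Angular frequency: ω = 2π·f = 2π·1.17e+04 = 7.351e+04 rad/s.
Step 2 — Component impedances:
  R: Z = R = 264 Ω
  L: Z = jωL = j·7.351e+04·0.0186 = 0 + j1367 Ω
Step 3 — Series combination: Z_total = R + L = 264 + j1367 Ω = 1393∠79.1° Ω.
Step 4 — Power factor: PF = cos(φ) = Re(Z)/|Z| = 264/1392.6 = 0.1896.
Step 5 — Type: Im(Z) = 1367 ⇒ lagging (phase φ = 79.1°).

PF = 0.1896 (lagging, φ = 79.1°)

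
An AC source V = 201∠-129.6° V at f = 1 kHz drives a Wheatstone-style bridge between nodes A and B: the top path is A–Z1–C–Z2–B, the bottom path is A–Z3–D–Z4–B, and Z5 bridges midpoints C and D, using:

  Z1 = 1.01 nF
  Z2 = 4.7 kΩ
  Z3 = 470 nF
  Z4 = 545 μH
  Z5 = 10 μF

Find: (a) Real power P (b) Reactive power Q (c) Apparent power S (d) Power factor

Step 1 — Angular frequency: ω = 2π·f = 2π·1000 = 6283 rad/s.
Step 2 — Component impedances:
  Z1: Z = 1/(jωC) = -j/(ω·C) = 0 - j1.576e+05 Ω
  Z2: Z = R = 4700 Ω
  Z3: Z = 1/(jωC) = -j/(ω·C) = 0 - j338.6 Ω
  Z4: Z = jωL = j·6283·0.000545 = 0 + j3.424 Ω
  Z5: Z = 1/(jωC) = -j/(ω·C) = 0 - j15.92 Ω
Step 3 — Bridge requires nodal analysis (the Z5 bridge couples midpoints C and D, so the two paths cannot be reduced to a simple series/parallel combination). Setting node B to ground and injecting 1 A at node A, the 3-node admittance system at A, C, D solves to V_A = Z_AB = 0.002445 - j334.5 Ω = 334.5∠-90.0° Ω.
Step 4 — Source phasor: V = 201∠-129.6° V = -128.1 - j154.9 V.
Step 5 — Current: I = V / Z = 0.463 - j0.3831 A = 0.6009∠-39.6° A.
Step 6 — Complex power: S = V·I* = 0.0008831 - j120.8 VA.
Step 7 — Real power: P = Re(S) = 0.0008831 W.
Step 8 — Reactive power: Q = Im(S) = -120.8 VAR.
Step 9 — Apparent power: |S| = 120.8 VA.
Step 10 — Power factor: PF = P/|S| = 7.311e-06 (leading).

(a) P = 0.0008831 W  (b) Q = -120.8 VAR  (c) S = 120.8 VA  (d) PF = 7.311e-06 (leading)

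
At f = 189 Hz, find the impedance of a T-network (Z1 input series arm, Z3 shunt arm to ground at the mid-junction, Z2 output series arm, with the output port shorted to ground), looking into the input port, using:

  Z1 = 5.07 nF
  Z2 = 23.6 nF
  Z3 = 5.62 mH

Step 1 — Angular frequency: ω = 2π·f = 2π·189 = 1188 rad/s.
Step 2 — Component impedances:
  Z1: Z = 1/(jωC) = -j/(ω·C) = 0 - j1.661e+05 Ω
  Z2: Z = 1/(jωC) = -j/(ω·C) = 0 - j3.568e+04 Ω
  Z3: Z = jωL = j·1188·0.00562 = 0 + j6.674 Ω
Step 3 — With the output port shorted to ground, the output series arm Z2 runs from the junction to ground; the shunt arm Z3 also runs from the junction to ground. They appear in parallel: Z3 || Z2 = 0 + j6.675 Ω.
Step 4 — Series with input arm Z1: Z_in = Z1 + (Z3 || Z2) = 0 - j1.661e+05 Ω = 1.661e+05∠-90.0° Ω.

Z = 0 - j1.661e+05 Ω = 1.661e+05∠-90.0° Ω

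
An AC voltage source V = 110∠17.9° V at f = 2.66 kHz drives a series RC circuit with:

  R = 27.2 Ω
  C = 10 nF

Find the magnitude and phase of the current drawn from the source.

Step 1 — Angular frequency: ω = 2π·f = 2π·2660 = 1.671e+04 rad/s.
Step 2 — Component impedances:
  R: Z = R = 27.2 Ω
  C: Z = 1/(jωC) = -j/(ω·C) = 0 - j5983 Ω
Step 3 — Series combination: Z_total = R + C = 27.2 - j5983 Ω = 5983∠-89.7° Ω.
Step 4 — Source phasor: V = 110∠17.9° V = 104.7 + j33.81 V.
Step 5 — Ohm's law: I = V / Z_total = (104.7 + j33.81) / (27.2 - j5983) = -0.005571 + j0.01752 A.
Step 6 — Convert to polar: |I| = 0.01838 A, ∠I = 107.6°.

I = 0.01838∠107.6° A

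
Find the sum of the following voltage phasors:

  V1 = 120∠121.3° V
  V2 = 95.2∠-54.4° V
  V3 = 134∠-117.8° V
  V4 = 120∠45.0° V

Step 1 — Convert each phasor to rectangular form:
  V1 = 120·(cos(121.3°) + j·sin(121.3°)) = -62.34 + j102.5 V
  V2 = 95.2·(cos(-54.4°) + j·sin(-54.4°)) = 55.42 - j77.41 V
  V3 = 134·(cos(-117.8°) + j·sin(-117.8°)) = -62.5 - j118.5 V
  V4 = 120·(cos(45.0°) + j·sin(45.0°)) = 84.85 + j84.85 V
Step 2 — Sum components: V_total = 15.43 - j8.553 V.
Step 3 — Convert to polar: |V_total| = 17.64 V, ∠V_total = -29.0°.

V_total = 17.64∠-29.0° V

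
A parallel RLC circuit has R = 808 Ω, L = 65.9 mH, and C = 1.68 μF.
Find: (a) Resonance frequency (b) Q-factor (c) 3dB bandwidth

Step 1 — Resonance: ω₀ = 1/√(LC) = 1/√(0.0659·1.68e-06) = 3005 rad/s.
Step 2 — f₀ = ω₀/(2π) = 478.3 Hz.
Step 3 — Parallel Q: Q = R/(ω₀L) = 808/(3005·0.0659) = 4.08.
Step 4 — Bandwidth: Δω = ω₀/Q = 736.7 rad/s; BW = Δω/(2π) = 117.2 Hz.

(a) f₀ = 478.3 Hz  (b) Q = 4.08  (c) BW = 117.2 Hz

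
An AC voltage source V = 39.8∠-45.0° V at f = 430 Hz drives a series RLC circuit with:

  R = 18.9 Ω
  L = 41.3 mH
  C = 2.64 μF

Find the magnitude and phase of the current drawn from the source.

Step 1 — Angular frequency: ω = 2π·f = 2π·430 = 2702 rad/s.
Step 2 — Component impedances:
  R: Z = R = 18.9 Ω
  L: Z = jωL = j·2702·0.0413 = 0 + j111.6 Ω
  C: Z = 1/(jωC) = -j/(ω·C) = 0 - j140.2 Ω
Step 3 — Series combination: Z_total = R + L + C = 18.9 - j28.62 Ω = 34.29∠-56.6° Ω.
Step 4 — Source phasor: V = 39.8∠-45.0° V = 28.14 - j28.14 V.
Step 5 — Ohm's law: I = V / Z_total = (28.14 - j28.14) / (18.9 - j28.62) = 1.137 + j0.2325 A.
Step 6 — Convert to polar: |I| = 1.161 A, ∠I = 11.6°.

I = 1.161∠11.6° A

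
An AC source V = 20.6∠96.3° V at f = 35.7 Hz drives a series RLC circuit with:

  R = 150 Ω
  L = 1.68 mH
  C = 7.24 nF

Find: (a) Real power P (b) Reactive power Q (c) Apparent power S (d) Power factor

Step 1 — Angular frequency: ω = 2π·f = 2π·35.7 = 224.3 rad/s.
Step 2 — Component impedances:
  R: Z = R = 150 Ω
  L: Z = jωL = j·224.3·0.00168 = 0 + j0.3768 Ω
  C: Z = 1/(jωC) = -j/(ω·C) = 0 - j6.158e+05 Ω
Step 3 — Series combination: Z_total = R + L + C = 150 - j6.158e+05 Ω = 6.158e+05∠-90.0° Ω.
Step 4 — Source phasor: V = 20.6∠96.3° V = -2.261 + j20.48 V.
Step 5 — Current: I = V / Z = -3.325e-05 - j3.663e-06 A = 3.345e-05∠-173.7° A.
Step 6 — Complex power: S = V·I* = 1.679e-07 - j0.0006892 VA.
Step 7 — Real power: P = Re(S) = 1.679e-07 W.
Step 8 — Reactive power: Q = Im(S) = -0.0006892 VAR.
Step 9 — Apparent power: |S| = 0.0006892 VA.
Step 10 — Power factor: PF = P/|S| = 0.0002436 (leading).

(a) P = 1.679e-07 W  (b) Q = -0.0006892 VAR  (c) S = 0.0006892 VA  (d) PF = 0.0002436 (leading)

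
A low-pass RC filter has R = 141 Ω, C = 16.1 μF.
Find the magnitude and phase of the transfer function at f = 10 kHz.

Step 1 — Angular frequency: ω = 2π·1e+04 = 6.283e+04 rad/s.
Step 2 — Transfer function: H(jω) = 1/(1 + jωRC).
Step 3 — Denominator: 1 + jωRC = 1 + j·6.283e+04·141·1.61e-05 = 1 + j142.6.
Step 4 — H = 4.915e-05 - j0.007011.
Step 5 — Magnitude: |H| = 0.007011 (-43.1 dB); phase: φ = -89.6°.

|H| = 0.007011 (-43.1 dB), φ = -89.6°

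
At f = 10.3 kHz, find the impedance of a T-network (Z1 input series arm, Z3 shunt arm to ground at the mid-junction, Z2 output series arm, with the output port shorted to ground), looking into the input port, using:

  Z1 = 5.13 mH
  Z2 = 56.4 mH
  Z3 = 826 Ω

Step 1 — Angular frequency: ω = 2π·f = 2π·1.03e+04 = 6.472e+04 rad/s.
Step 2 — Component impedances:
  Z1: Z = jωL = j·6.472e+04·0.00513 = 0 + j332 Ω
  Z2: Z = jωL = j·6.472e+04·0.0564 = 0 + j3650 Ω
  Z3: Z = R = 826 Ω
Step 3 — With the output port shorted to ground, the output series arm Z2 runs from the junction to ground; the shunt arm Z3 also runs from the junction to ground. They appear in parallel: Z3 || Z2 = 785.8 + j177.8 Ω.
Step 4 — Series with input arm Z1: Z_in = Z1 + (Z3 || Z2) = 785.8 + j509.8 Ω = 936.7∠33.0° Ω.

Z = 785.8 + j509.8 Ω = 936.7∠33.0° Ω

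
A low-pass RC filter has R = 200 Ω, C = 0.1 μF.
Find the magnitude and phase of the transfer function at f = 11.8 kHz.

Step 1 — Angular frequency: ω = 2π·1.18e+04 = 7.414e+04 rad/s.
Step 2 — Transfer function: H(jω) = 1/(1 + jωRC).
Step 3 — Denominator: 1 + jωRC = 1 + j·7.414e+04·200·1e-07 = 1 + j1.483.
Step 4 — H = 0.3126 - j0.4636.
Step 5 — Magnitude: |H| = 0.5591 (-5.0 dB); phase: φ = -56.0°.

|H| = 0.5591 (-5.0 dB), φ = -56.0°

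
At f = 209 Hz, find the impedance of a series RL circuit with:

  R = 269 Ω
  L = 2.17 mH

Step 1 — Angular frequency: ω = 2π·f = 2π·209 = 1313 rad/s.
Step 2 — Component impedances:
  R: Z = R = 269 Ω
  L: Z = jωL = j·1313·0.00217 = 0 + j2.85 Ω
Step 3 — Series combination: Z_total = R + L = 269 + j2.85 Ω = 269∠0.6° Ω.

Z = 269 + j2.85 Ω = 269∠0.6° Ω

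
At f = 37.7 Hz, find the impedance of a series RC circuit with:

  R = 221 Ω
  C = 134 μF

Step 1 — Angular frequency: ω = 2π·f = 2π·37.7 = 236.9 rad/s.
Step 2 — Component impedances:
  R: Z = R = 221 Ω
  C: Z = 1/(jωC) = -j/(ω·C) = 0 - j31.5 Ω
Step 3 — Series combination: Z_total = R + C = 221 - j31.5 Ω = 223.2∠-8.1° Ω.

Z = 221 - j31.5 Ω = 223.2∠-8.1° Ω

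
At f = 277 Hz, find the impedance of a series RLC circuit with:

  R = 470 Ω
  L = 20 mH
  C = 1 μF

Step 1 — Angular frequency: ω = 2π·f = 2π·277 = 1740 rad/s.
Step 2 — Component impedances:
  R: Z = R = 470 Ω
  L: Z = jωL = j·1740·0.02 = 0 + j34.81 Ω
  C: Z = 1/(jωC) = -j/(ω·C) = 0 - j574.6 Ω
Step 3 — Series combination: Z_total = R + L + C = 470 - j539.8 Ω = 715.7∠-49.0° Ω.

Z = 470 - j539.8 Ω = 715.7∠-49.0° Ω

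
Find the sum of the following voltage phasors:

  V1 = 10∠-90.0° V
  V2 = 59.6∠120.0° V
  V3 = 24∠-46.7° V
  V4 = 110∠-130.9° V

Step 1 — Convert each phasor to rectangular form:
  V1 = 10·(cos(-90.0°) + j·sin(-90.0°)) = 0 - j10 V
  V2 = 59.6·(cos(120.0°) + j·sin(120.0°)) = -29.8 + j51.62 V
  V3 = 24·(cos(-46.7°) + j·sin(-46.7°)) = 16.46 - j17.47 V
  V4 = 110·(cos(-130.9°) + j·sin(-130.9°)) = -72.02 - j83.14 V
Step 2 — Sum components: V_total = -85.36 - j59 V.
Step 3 — Convert to polar: |V_total| = 103.8 V, ∠V_total = -145.4°.

V_total = 103.8∠-145.4° V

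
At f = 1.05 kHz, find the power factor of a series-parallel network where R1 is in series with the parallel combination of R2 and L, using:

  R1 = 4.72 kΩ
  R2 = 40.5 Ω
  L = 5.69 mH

Step 1 — Angular frequency: ω = 2π·f = 2π·1050 = 6597 rad/s.
Step 2 — Component impedances:
  R1: Z = R = 4720 Ω
  R2: Z = R = 40.5 Ω
  L: Z = jωL = j·6597·0.00569 = 0 + j37.54 Ω
Step 3 — Parallel branch: R2 || L = 1/(1/R2 + 1/L) = 18.72 + j20.19 Ω.
Step 4 — Series with R1: Z_total = R1 + (R2 || L) = 4739 + j20.19 Ω = 4739∠0.2° Ω.
Step 5 — Power factor: PF = cos(φ) = Re(Z)/|Z| = 4739/4739 = 1.
Step 6 — Type: Im(Z) = 20.19 ⇒ lagging (phase φ = 0.2°).

PF = 1 (lagging, φ = 0.2°)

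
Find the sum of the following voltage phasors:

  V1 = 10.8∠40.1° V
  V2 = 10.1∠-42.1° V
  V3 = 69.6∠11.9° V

Step 1 — Convert each phasor to rectangular form:
  V1 = 10.8·(cos(40.1°) + j·sin(40.1°)) = 8.261 + j6.957 V
  V2 = 10.1·(cos(-42.1°) + j·sin(-42.1°)) = 7.494 - j6.771 V
  V3 = 69.6·(cos(11.9°) + j·sin(11.9°)) = 68.1 + j14.35 V
Step 2 — Sum components: V_total = 83.86 + j14.54 V.
Step 3 — Convert to polar: |V_total| = 85.11 V, ∠V_total = 9.8°.

V_total = 85.11∠9.8° V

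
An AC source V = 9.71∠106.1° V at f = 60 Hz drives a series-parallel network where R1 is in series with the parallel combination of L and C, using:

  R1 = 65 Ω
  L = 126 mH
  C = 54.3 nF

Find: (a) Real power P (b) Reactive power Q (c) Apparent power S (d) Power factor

Step 1 — Angular frequency: ω = 2π·f = 2π·60 = 377 rad/s.
Step 2 — Component impedances:
  R1: Z = R = 65 Ω
  L: Z = jωL = j·377·0.126 = 0 + j47.5 Ω
  C: Z = 1/(jωC) = -j/(ω·C) = 0 - j4.885e+04 Ω
Step 3 — Parallel branch: L || C = 1/(1/L + 1/C) = 0 + j47.55 Ω.
Step 4 — Series with R1: Z_total = R1 + (L || C) = 65 + j47.55 Ω = 80.53∠36.2° Ω.
Step 5 — Source phasor: V = 9.71∠106.1° V = -2.693 + j9.329 V.
Step 6 — Current: I = V / Z = 0.04141 + j0.1132 A = 0.1206∠69.9° A.
Step 7 — Complex power: S = V·I* = 0.9449 + j0.6912 VA.
Step 8 — Real power: P = Re(S) = 0.9449 W.
Step 9 — Reactive power: Q = Im(S) = 0.6912 VAR.
Step 10 — Apparent power: |S| = 1.171 VA.
Step 11 — Power factor: PF = P/|S| = 0.8071 (lagging).

(a) P = 0.9449 W  (b) Q = 0.6912 VAR  (c) S = 1.171 VA  (d) PF = 0.8071 (lagging)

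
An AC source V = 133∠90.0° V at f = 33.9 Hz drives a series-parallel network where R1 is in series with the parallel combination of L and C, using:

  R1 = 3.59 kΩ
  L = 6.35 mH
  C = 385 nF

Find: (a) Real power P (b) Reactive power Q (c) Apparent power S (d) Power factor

Step 1 — Angular frequency: ω = 2π·f = 2π·33.9 = 213 rad/s.
Step 2 — Component impedances:
  R1: Z = R = 3590 Ω
  L: Z = jωL = j·213·0.00635 = 0 + j1.353 Ω
  C: Z = 1/(jωC) = -j/(ω·C) = 0 - j1.219e+04 Ω
Step 3 — Parallel branch: L || C = 1/(1/L + 1/C) = 0 + j1.353 Ω.
Step 4 — Series with R1: Z_total = R1 + (L || C) = 3590 + j1.353 Ω = 3590∠0.0° Ω.
Step 5 — Source phasor: V = 133∠90.0° V = 0 + j133 V.
Step 6 — Current: I = V / Z = 1.396e-05 + j0.03705 A = 0.03705∠90.0° A.
Step 7 — Complex power: S = V·I* = 4.927 + j0.001857 VA.
Step 8 — Real power: P = Re(S) = 4.927 W.
Step 9 — Reactive power: Q = Im(S) = 0.001857 VAR.
Step 10 — Apparent power: |S| = 4.927 VA.
Step 11 — Power factor: PF = P/|S| = 1 (lagging).

(a) P = 4.927 W  (b) Q = 0.001857 VAR  (c) S = 4.927 VA  (d) PF = 1 (lagging)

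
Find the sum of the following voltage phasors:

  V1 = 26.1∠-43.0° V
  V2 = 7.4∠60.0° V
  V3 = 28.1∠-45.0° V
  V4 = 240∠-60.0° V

Step 1 — Convert each phasor to rectangular form:
  V1 = 26.1·(cos(-43.0°) + j·sin(-43.0°)) = 19.09 - j17.8 V
  V2 = 7.4·(cos(60.0°) + j·sin(60.0°)) = 3.7 + j6.409 V
  V3 = 28.1·(cos(-45.0°) + j·sin(-45.0°)) = 19.87 - j19.87 V
  V4 = 240·(cos(-60.0°) + j·sin(-60.0°)) = 120 - j207.8 V
Step 2 — Sum components: V_total = 162.7 - j239.1 V.
Step 3 — Convert to polar: |V_total| = 289.2 V, ∠V_total = -55.8°.

V_total = 289.2∠-55.8° V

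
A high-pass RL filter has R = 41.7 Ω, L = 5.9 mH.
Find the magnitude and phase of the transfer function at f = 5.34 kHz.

Step 1 — Angular frequency: ω = 2π·5340 = 3.355e+04 rad/s.
Step 2 — Transfer function: H(jω) = jωL/(R + jωL).
Step 3 — Numerator jωL = j·198; denominator R + jωL = 41.7 + j198.
Step 4 — H = 0.9575 + j0.2017.
Step 5 — Magnitude: |H| = 0.9785 (-0.2 dB); phase: φ = 11.9°.

|H| = 0.9785 (-0.2 dB), φ = 11.9°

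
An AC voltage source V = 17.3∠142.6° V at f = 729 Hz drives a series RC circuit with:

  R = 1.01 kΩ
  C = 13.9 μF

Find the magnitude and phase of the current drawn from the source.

Step 1 — Angular frequency: ω = 2π·f = 2π·729 = 4580 rad/s.
Step 2 — Component impedances:
  R: Z = R = 1010 Ω
  C: Z = 1/(jωC) = -j/(ω·C) = 0 - j15.71 Ω
Step 3 — Series combination: Z_total = R + C = 1010 - j15.71 Ω = 1010∠-0.9° Ω.
Step 4 — Source phasor: V = 17.3∠142.6° V = -13.74 + j10.51 V.
Step 5 — Ohm's law: I = V / Z_total = (-13.74 + j10.51) / (1010 - j15.71) = -0.01377 + j0.01019 A.
Step 6 — Convert to polar: |I| = 0.01713 A, ∠I = 143.5°.

I = 0.01713∠143.5° A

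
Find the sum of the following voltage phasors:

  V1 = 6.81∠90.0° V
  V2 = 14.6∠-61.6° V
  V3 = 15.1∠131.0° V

Step 1 — Convert each phasor to rectangular form:
  V1 = 6.81·(cos(90.0°) + j·sin(90.0°)) = 0 + j6.81 V
  V2 = 14.6·(cos(-61.6°) + j·sin(-61.6°)) = 6.944 - j12.84 V
  V3 = 15.1·(cos(131.0°) + j·sin(131.0°)) = -9.906 + j11.4 V
Step 2 — Sum components: V_total = -2.962 + j5.363 V.
Step 3 — Convert to polar: |V_total| = 6.127 V, ∠V_total = 118.9°.

V_total = 6.127∠118.9° V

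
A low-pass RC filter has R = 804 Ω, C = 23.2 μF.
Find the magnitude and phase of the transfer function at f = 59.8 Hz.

Step 1 — Angular frequency: ω = 2π·59.8 = 375.7 rad/s.
Step 2 — Transfer function: H(jω) = 1/(1 + jωRC).
Step 3 — Denominator: 1 + jωRC = 1 + j·375.7·804·2.32e-05 = 1 + j7.009.
Step 4 — H = 0.01995 - j0.1398.
Step 5 — Magnitude: |H| = 0.1413 (-17.0 dB); phase: φ = -81.9°.

|H| = 0.1413 (-17.0 dB), φ = -81.9°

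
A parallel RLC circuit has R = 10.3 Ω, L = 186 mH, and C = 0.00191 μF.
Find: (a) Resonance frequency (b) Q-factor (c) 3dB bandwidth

Step 1 — Resonance: ω₀ = 1/√(LC) = 1/√(0.186·1.91e-09) = 5.306e+04 rad/s.
Step 2 — f₀ = ω₀/(2π) = 8444 Hz.
Step 3 — Parallel Q: Q = R/(ω₀L) = 10.3/(5.306e+04·0.186) = 0.001044.
Step 4 — Bandwidth: Δω = ω₀/Q = 5.083e+07 rad/s; BW = Δω/(2π) = 8.09e+06 Hz.

(a) f₀ = 8444 Hz  (b) Q = 0.001044  (c) BW = 8.09e+06 Hz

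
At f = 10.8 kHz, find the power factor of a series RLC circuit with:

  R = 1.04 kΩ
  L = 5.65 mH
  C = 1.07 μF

Step 1 — Angular frequency: ω = 2π·f = 2π·1.08e+04 = 6.786e+04 rad/s.
Step 2 — Component impedances:
  R: Z = R = 1040 Ω
  L: Z = jωL = j·6.786e+04·0.00565 = 0 + j383.4 Ω
  C: Z = 1/(jωC) = -j/(ω·C) = 0 - j13.77 Ω
Step 3 — Series combination: Z_total = R + L + C = 1040 + j369.6 Ω = 1104∠19.6° Ω.
Step 4 — Power factor: PF = cos(φ) = Re(Z)/|Z| = 1040/1103.7 = 0.9423.
Step 5 — Type: Im(Z) = 369.6 ⇒ lagging (phase φ = 19.6°).

PF = 0.9423 (lagging, φ = 19.6°)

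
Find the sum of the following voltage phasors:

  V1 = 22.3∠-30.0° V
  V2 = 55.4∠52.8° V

Step 1 — Convert each phasor to rectangular form:
  V1 = 22.3·(cos(-30.0°) + j·sin(-30.0°)) = 19.31 - j11.15 V
  V2 = 55.4·(cos(52.8°) + j·sin(52.8°)) = 33.49 + j44.13 V
Step 2 — Sum components: V_total = 52.81 + j32.98 V.
Step 3 — Convert to polar: |V_total| = 62.26 V, ∠V_total = 32.0°.

V_total = 62.26∠32.0° V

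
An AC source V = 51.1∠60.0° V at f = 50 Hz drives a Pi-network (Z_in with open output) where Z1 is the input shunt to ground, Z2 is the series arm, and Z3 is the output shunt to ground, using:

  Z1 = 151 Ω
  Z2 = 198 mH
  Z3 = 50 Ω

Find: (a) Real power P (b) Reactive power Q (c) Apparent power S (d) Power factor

Step 1 — Angular frequency: ω = 2π·f = 2π·50 = 314.2 rad/s.
Step 2 — Component impedances:
  Z1: Z = R = 151 Ω
  Z2: Z = jωL = j·314.2·0.198 = 0 + j62.2 Ω
  Z3: Z = R = 50 Ω
Step 3 — With open output, the series arm Z2 and the output shunt Z3 appear in series to ground: Z2 + Z3 = 50 + j62.2 Ω.
Step 4 — Parallel with input shunt Z1: Z_in = Z1 || (Z2 + Z3) = 47.48 + j32.04 Ω = 57.28∠34.0° Ω.
Step 5 — Source phasor: V = 51.1∠60.0° V = 25.55 + j44.25 V.
Step 6 — Current: I = V / Z = 0.802 + j0.3909 A = 0.8922∠26.0° A.
Step 7 — Complex power: S = V·I* = 37.79 + j25.5 VA.
Step 8 — Real power: P = Re(S) = 37.79 W.
Step 9 — Reactive power: Q = Im(S) = 25.5 VAR.
Step 10 — Apparent power: |S| = 45.59 VA.
Step 11 — Power factor: PF = P/|S| = 0.8289 (lagging).

(a) P = 37.79 W  (b) Q = 25.5 VAR  (c) S = 45.59 VA  (d) PF = 0.8289 (lagging)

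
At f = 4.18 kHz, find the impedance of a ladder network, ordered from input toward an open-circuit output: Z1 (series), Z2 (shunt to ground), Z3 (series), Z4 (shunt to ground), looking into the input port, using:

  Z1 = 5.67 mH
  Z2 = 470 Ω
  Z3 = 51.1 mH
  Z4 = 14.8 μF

Step 1 — Angular frequency: ω = 2π·f = 2π·4180 = 2.626e+04 rad/s.
Step 2 — Component impedances:
  Z1: Z = jωL = j·2.626e+04·0.00567 = 0 + j148.9 Ω
  Z2: Z = R = 470 Ω
  Z3: Z = jωL = j·2.626e+04·0.0511 = 0 + j1342 Ω
  Z4: Z = 1/(jωC) = -j/(ω·C) = 0 - j2.573 Ω
Step 3 — Ladder network (open output): work backward from the far end, alternating series and parallel combinations. Z_in = 418.5 + j295.7 Ω = 512.4∠35.2° Ω.

Z = 418.5 + j295.7 Ω = 512.4∠35.2° Ω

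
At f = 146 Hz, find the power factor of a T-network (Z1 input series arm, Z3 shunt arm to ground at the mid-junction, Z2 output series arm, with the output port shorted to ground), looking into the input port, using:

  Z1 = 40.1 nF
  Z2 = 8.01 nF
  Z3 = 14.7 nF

Step 1 — Angular frequency: ω = 2π·f = 2π·146 = 917.3 rad/s.
Step 2 — Component impedances:
  Z1: Z = 1/(jωC) = -j/(ω·C) = 0 - j2.718e+04 Ω
  Z2: Z = 1/(jωC) = -j/(ω·C) = 0 - j1.361e+05 Ω
  Z3: Z = 1/(jωC) = -j/(ω·C) = 0 - j7.416e+04 Ω
Step 3 — With the output port shorted to ground, the output series arm Z2 runs from the junction to ground; the shunt arm Z3 also runs from the junction to ground. They appear in parallel: Z3 || Z2 = 0 - j4.8e+04 Ω.
Step 4 — Series with input arm Z1: Z_in = Z1 + (Z3 || Z2) = 0 - j7.519e+04 Ω = 7.519e+04∠-90.0° Ω.
Step 5 — Power factor: PF = cos(φ) = Re(Z)/|Z| = 0/7.519e+04 = 0.
Step 6 — Type: Im(Z) = -7.519e+04 ⇒ leading (phase φ = -90.0°).

PF = 0 (leading, φ = -90.0°)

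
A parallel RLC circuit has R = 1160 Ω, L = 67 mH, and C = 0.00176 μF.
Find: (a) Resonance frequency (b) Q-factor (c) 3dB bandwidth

Step 1 — Resonance: ω₀ = 1/√(LC) = 1/√(0.067·1.76e-09) = 9.209e+04 rad/s.
Step 2 — f₀ = ω₀/(2π) = 1.466e+04 Hz.
Step 3 — Parallel Q: Q = R/(ω₀L) = 1160/(9.209e+04·0.067) = 0.188.
Step 4 — Bandwidth: Δω = ω₀/Q = 4.898e+05 rad/s; BW = Δω/(2π) = 7.796e+04 Hz.

(a) f₀ = 1.466e+04 Hz  (b) Q = 0.188  (c) BW = 7.796e+04 Hz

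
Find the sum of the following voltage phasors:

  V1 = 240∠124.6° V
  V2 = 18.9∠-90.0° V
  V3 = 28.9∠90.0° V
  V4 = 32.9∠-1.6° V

Step 1 — Convert each phasor to rectangular form:
  V1 = 240·(cos(124.6°) + j·sin(124.6°)) = -136.3 + j197.6 V
  V2 = 18.9·(cos(-90.0°) + j·sin(-90.0°)) = 0 - j18.9 V
  V3 = 28.9·(cos(90.0°) + j·sin(90.0°)) = 0 + j28.9 V
  V4 = 32.9·(cos(-1.6°) + j·sin(-1.6°)) = 32.89 - j0.9186 V
Step 2 — Sum components: V_total = -103.4 + j206.6 V.
Step 3 — Convert to polar: |V_total| = 231.1 V, ∠V_total = 116.6°.

V_total = 231.1∠116.6° V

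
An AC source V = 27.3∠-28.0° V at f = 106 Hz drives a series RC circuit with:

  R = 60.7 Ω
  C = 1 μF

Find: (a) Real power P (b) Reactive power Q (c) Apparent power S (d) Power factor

Step 1 — Angular frequency: ω = 2π·f = 2π·106 = 666 rad/s.
Step 2 — Component impedances:
  R: Z = R = 60.7 Ω
  C: Z = 1/(jωC) = -j/(ω·C) = 0 - j1501 Ω
Step 3 — Series combination: Z_total = R + C = 60.7 - j1501 Ω = 1503∠-87.7° Ω.
Step 4 — Source phasor: V = 27.3∠-28.0° V = 24.1 - j12.82 V.
Step 5 — Current: I = V / Z = 0.00917 + j0.01568 A = 0.01817∠59.7° A.
Step 6 — Complex power: S = V·I* = 0.02003 - j0.4956 VA.
Step 7 — Real power: P = Re(S) = 0.02003 W.
Step 8 — Reactive power: Q = Im(S) = -0.4956 VAR.
Step 9 — Apparent power: |S| = 0.496 VA.
Step 10 — Power factor: PF = P/|S| = 0.04039 (leading).

(a) P = 0.02003 W  (b) Q = -0.4956 VAR  (c) S = 0.496 VA  (d) PF = 0.04039 (leading)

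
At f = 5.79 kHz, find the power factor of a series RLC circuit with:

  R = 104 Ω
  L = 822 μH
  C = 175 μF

Step 1 — Angular frequency: ω = 2π·f = 2π·5790 = 3.638e+04 rad/s.
Step 2 — Component impedances:
  R: Z = R = 104 Ω
  L: Z = jωL = j·3.638e+04·0.000822 = 0 + j29.9 Ω
  C: Z = 1/(jωC) = -j/(ω·C) = 0 - j0.1571 Ω
Step 3 — Series combination: Z_total = R + L + C = 104 + j29.75 Ω = 108.2∠16.0° Ω.
Step 4 — Power factor: PF = cos(φ) = Re(Z)/|Z| = 104/108.17 = 0.9614.
Step 5 — Type: Im(Z) = 29.75 ⇒ lagging (phase φ = 16.0°).

PF = 0.9614 (lagging, φ = 16.0°)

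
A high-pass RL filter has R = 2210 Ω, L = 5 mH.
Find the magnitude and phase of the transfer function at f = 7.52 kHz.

Step 1 — Angular frequency: ω = 2π·7520 = 4.725e+04 rad/s.
Step 2 — Transfer function: H(jω) = jωL/(R + jωL).
Step 3 — Numerator jωL = j·236.2; denominator R + jωL = 2210 + j236.2.
Step 4 — H = 0.0113 + j0.1057.
Step 5 — Magnitude: |H| = 0.1063 (-19.5 dB); phase: φ = 83.9°.

|H| = 0.1063 (-19.5 dB), φ = 83.9°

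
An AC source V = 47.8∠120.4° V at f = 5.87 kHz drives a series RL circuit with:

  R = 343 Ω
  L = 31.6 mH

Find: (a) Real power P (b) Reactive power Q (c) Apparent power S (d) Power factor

Step 1 — Angular frequency: ω = 2π·f = 2π·5870 = 3.688e+04 rad/s.
Step 2 — Component impedances:
  R: Z = R = 343 Ω
  L: Z = jωL = j·3.688e+04·0.0316 = 0 + j1165 Ω
Step 3 — Series combination: Z_total = R + L = 343 + j1165 Ω = 1215∠73.6° Ω.
Step 4 — Source phasor: V = 47.8∠120.4° V = -24.19 + j41.23 V.
Step 5 — Current: I = V / Z = 0.02693 + j0.02868 A = 0.03934∠46.8° A.
Step 6 — Complex power: S = V·I* = 0.531 + j1.804 VA.
Step 7 — Real power: P = Re(S) = 0.531 W.
Step 8 — Reactive power: Q = Im(S) = 1.804 VAR.
Step 9 — Apparent power: |S| = 1.881 VA.
Step 10 — Power factor: PF = P/|S| = 0.2823 (lagging).

(a) P = 0.531 W  (b) Q = 1.804 VAR  (c) S = 1.881 VA  (d) PF = 0.2823 (lagging)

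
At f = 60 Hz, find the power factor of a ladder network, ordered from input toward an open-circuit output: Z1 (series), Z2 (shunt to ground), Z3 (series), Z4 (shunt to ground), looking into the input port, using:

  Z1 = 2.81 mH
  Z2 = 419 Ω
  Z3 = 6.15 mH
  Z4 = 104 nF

Step 1 — Angular frequency: ω = 2π·f = 2π·60 = 377 rad/s.
Step 2 — Component impedances:
  Z1: Z = jωL = j·377·0.00281 = 0 + j1.059 Ω
  Z2: Z = R = 419 Ω
  Z3: Z = jωL = j·377·0.00615 = 0 + j2.318 Ω
  Z4: Z = 1/(jωC) = -j/(ω·C) = 0 - j2.551e+04 Ω
Step 3 — Ladder network (open output): work backward from the far end, alternating series and parallel combinations. Z_in = 418.9 - j5.823 Ω = 418.9∠-0.8° Ω.
Step 4 — Power factor: PF = cos(φ) = Re(Z)/|Z| = 418.89/418.93 = 0.9999.
Step 5 — Type: Im(Z) = -5.823 ⇒ leading (phase φ = -0.8°).

PF = 0.9999 (leading, φ = -0.8°)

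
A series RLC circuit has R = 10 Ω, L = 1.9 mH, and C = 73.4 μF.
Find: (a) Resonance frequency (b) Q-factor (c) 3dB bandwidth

Step 1 — Resonance: ω₀ = 1/√(LC) = 1/√(0.0019·7.34e-05) = 2678 rad/s.
Step 2 — f₀ = ω₀/(2π) = 426.2 Hz.
Step 3 — Series Q: Q = ω₀L/R = 2678·0.0019/10 = 0.5088.
Step 4 — Bandwidth: Δω = ω₀/Q = 5263 rad/s; BW = Δω/(2π) = 837.7 Hz.

(a) f₀ = 426.2 Hz  (b) Q = 0.5088  (c) BW = 837.7 Hz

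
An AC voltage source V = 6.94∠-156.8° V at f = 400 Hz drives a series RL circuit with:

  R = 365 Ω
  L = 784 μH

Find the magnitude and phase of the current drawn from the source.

Step 1 — Angular frequency: ω = 2π·f = 2π·400 = 2513 rad/s.
Step 2 — Component impedances:
  R: Z = R = 365 Ω
  L: Z = jωL = j·2513·0.000784 = 0 + j1.97 Ω
Step 3 — Series combination: Z_total = R + L = 365 + j1.97 Ω = 365∠0.3° Ω.
Step 4 — Source phasor: V = 6.94∠-156.8° V = -6.379 - j2.734 V.
Step 5 — Ohm's law: I = V / Z_total = (-6.379 - j2.734) / (365 + j1.97) = -0.01752 - j0.007396 A.
Step 6 — Convert to polar: |I| = 0.01901 A, ∠I = -157.1°.

I = 0.01901∠-157.1° A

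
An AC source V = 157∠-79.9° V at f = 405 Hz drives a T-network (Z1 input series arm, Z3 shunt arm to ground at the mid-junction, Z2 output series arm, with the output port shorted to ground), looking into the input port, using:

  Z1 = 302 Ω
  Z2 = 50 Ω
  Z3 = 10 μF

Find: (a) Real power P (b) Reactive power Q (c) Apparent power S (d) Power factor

Step 1 — Angular frequency: ω = 2π·f = 2π·405 = 2545 rad/s.
Step 2 — Component impedances:
  Z1: Z = R = 302 Ω
  Z2: Z = R = 50 Ω
  Z3: Z = 1/(jωC) = -j/(ω·C) = 0 - j39.3 Ω
Step 3 — With the output port shorted to ground, the output series arm Z2 runs from the junction to ground; the shunt arm Z3 also runs from the junction to ground. They appear in parallel: Z3 || Z2 = 19.09 - j24.29 Ω.
Step 4 — Series with input arm Z1: Z_in = Z1 + (Z3 || Z2) = 321.1 - j24.29 Ω = 322∠-4.3° Ω.
Step 5 — Source phasor: V = 157∠-79.9° V = 27.53 - j154.6 V.
Step 6 — Current: I = V / Z = 0.1215 - j0.4722 A = 0.4876∠-75.6° A.
Step 7 — Complex power: S = V·I* = 76.33 - j5.775 VA.
Step 8 — Real power: P = Re(S) = 76.33 W.
Step 9 — Reactive power: Q = Im(S) = -5.775 VAR.
Step 10 — Apparent power: |S| = 76.55 VA.
Step 11 — Power factor: PF = P/|S| = 0.9972 (leading).

(a) P = 76.33 W  (b) Q = -5.775 VAR  (c) S = 76.55 VA  (d) PF = 0.9972 (leading)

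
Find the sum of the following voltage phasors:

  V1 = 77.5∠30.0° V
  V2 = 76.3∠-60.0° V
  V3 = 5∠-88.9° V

Step 1 — Convert each phasor to rectangular form:
  V1 = 77.5·(cos(30.0°) + j·sin(30.0°)) = 67.12 + j38.75 V
  V2 = 76.3·(cos(-60.0°) + j·sin(-60.0°)) = 38.15 - j66.08 V
  V3 = 5·(cos(-88.9°) + j·sin(-88.9°)) = 0.09599 - j4.999 V
Step 2 — Sum components: V_total = 105.4 - j32.33 V.
Step 3 — Convert to polar: |V_total| = 110.2 V, ∠V_total = -17.1°.

V_total = 110.2∠-17.1° V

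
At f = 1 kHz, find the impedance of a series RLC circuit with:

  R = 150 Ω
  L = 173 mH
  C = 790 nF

Step 1 — Angular frequency: ω = 2π·f = 2π·1000 = 6283 rad/s.
Step 2 — Component impedances:
  R: Z = R = 150 Ω
  L: Z = jωL = j·6283·0.173 = 0 + j1087 Ω
  C: Z = 1/(jωC) = -j/(ω·C) = 0 - j201.5 Ω
Step 3 — Series combination: Z_total = R + L + C = 150 + j885.5 Ω = 898.1∠80.4° Ω.

Z = 150 + j885.5 Ω = 898.1∠80.4° Ω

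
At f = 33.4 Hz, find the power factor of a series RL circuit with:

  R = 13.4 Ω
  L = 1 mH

Step 1 — Angular frequency: ω = 2π·f = 2π·33.4 = 209.9 rad/s.
Step 2 — Component impedances:
  R: Z = R = 13.4 Ω
  L: Z = jωL = j·209.9·0.001 = 0 + j0.2099 Ω
Step 3 — Series combination: Z_total = R + L = 13.4 + j0.2099 Ω = 13.4∠0.9° Ω.
Step 4 — Power factor: PF = cos(φ) = Re(Z)/|Z| = 13.4/13.402 = 0.9999.
Step 5 — Type: Im(Z) = 0.2099 ⇒ lagging (phase φ = 0.9°).

PF = 0.9999 (lagging, φ = 0.9°)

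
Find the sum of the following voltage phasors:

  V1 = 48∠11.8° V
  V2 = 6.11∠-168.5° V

Step 1 — Convert each phasor to rectangular form:
  V1 = 48·(cos(11.8°) + j·sin(11.8°)) = 46.99 + j9.816 V
  V2 = 6.11·(cos(-168.5°) + j·sin(-168.5°)) = -5.987 - j1.218 V
Step 2 — Sum components: V_total = 41 + j8.598 V.
Step 3 — Convert to polar: |V_total| = 41.89 V, ∠V_total = 11.8°.

V_total = 41.89∠11.8° V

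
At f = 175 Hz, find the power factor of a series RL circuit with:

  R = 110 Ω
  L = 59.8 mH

Step 1 — Angular frequency: ω = 2π·f = 2π·175 = 1100 rad/s.
Step 2 — Component impedances:
  R: Z = R = 110 Ω
  L: Z = jωL = j·1100·0.0598 = 0 + j65.75 Ω
Step 3 — Series combination: Z_total = R + L = 110 + j65.75 Ω = 128.2∠30.9° Ω.
Step 4 — Power factor: PF = cos(φ) = Re(Z)/|Z| = 110/128.154 = 0.8583.
Step 5 — Type: Im(Z) = 65.75 ⇒ lagging (phase φ = 30.9°).

PF = 0.8583 (lagging, φ = 30.9°)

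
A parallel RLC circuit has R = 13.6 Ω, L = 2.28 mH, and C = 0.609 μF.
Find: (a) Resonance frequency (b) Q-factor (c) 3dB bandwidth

Step 1 — Resonance: ω₀ = 1/√(LC) = 1/√(0.00228·6.09e-07) = 2.684e+04 rad/s.
Step 2 — f₀ = ω₀/(2π) = 4271 Hz.
Step 3 — Parallel Q: Q = R/(ω₀L) = 13.6/(2.684e+04·0.00228) = 0.2223.
Step 4 — Bandwidth: Δω = ω₀/Q = 1.207e+05 rad/s; BW = Δω/(2π) = 1.922e+04 Hz.

(a) f₀ = 4271 Hz  (b) Q = 0.2223  (c) BW = 1.922e+04 Hz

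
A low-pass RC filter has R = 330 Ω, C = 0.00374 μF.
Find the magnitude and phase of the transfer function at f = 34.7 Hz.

Step 1 — Angular frequency: ω = 2π·34.7 = 218 rad/s.
Step 2 — Transfer function: H(jω) = 1/(1 + jωRC).
Step 3 — Denominator: 1 + jωRC = 1 + j·218·330·3.74e-09 = 1 + j0.0002691.
Step 4 — H = 1 - j0.0002691.
Step 5 — Magnitude: |H| = 1 (-0.0 dB); phase: φ = -0.0°.

|H| = 1 (-0.0 dB), φ = -0.0°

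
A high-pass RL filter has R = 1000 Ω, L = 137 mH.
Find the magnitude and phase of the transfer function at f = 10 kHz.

Step 1 — Angular frequency: ω = 2π·1e+04 = 6.283e+04 rad/s.
Step 2 — Transfer function: H(jω) = jωL/(R + jωL).
Step 3 — Numerator jωL = j·8608; denominator R + jωL = 1000 + j8608.
Step 4 — H = 0.9867 + j0.1146.
Step 5 — Magnitude: |H| = 0.9933 (-0.1 dB); phase: φ = 6.6°.

|H| = 0.9933 (-0.1 dB), φ = 6.6°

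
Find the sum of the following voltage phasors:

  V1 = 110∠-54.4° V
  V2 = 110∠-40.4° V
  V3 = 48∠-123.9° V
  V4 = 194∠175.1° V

Step 1 — Convert each phasor to rectangular form:
  V1 = 110·(cos(-54.4°) + j·sin(-54.4°)) = 64.03 - j89.44 V
  V2 = 110·(cos(-40.4°) + j·sin(-40.4°)) = 83.77 - j71.29 V
  V3 = 48·(cos(-123.9°) + j·sin(-123.9°)) = -26.77 - j39.84 V
  V4 = 194·(cos(175.1°) + j·sin(175.1°)) = -193.3 + j16.57 V
Step 2 — Sum components: V_total = -72.26 - j184 V.
Step 3 — Convert to polar: |V_total| = 197.7 V, ∠V_total = -111.4°.

V_total = 197.7∠-111.4° V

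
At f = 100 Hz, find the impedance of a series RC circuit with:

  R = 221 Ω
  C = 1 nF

Step 1 — Angular frequency: ω = 2π·f = 2π·100 = 628.3 rad/s.
Step 2 — Component impedances:
  R: Z = R = 221 Ω
  C: Z = 1/(jωC) = -j/(ω·C) = 0 - j1.592e+06 Ω
Step 3 — Series combination: Z_total = R + C = 221 - j1.592e+06 Ω = 1.592e+06∠-90.0° Ω.

Z = 221 - j1.592e+06 Ω = 1.592e+06∠-90.0° Ω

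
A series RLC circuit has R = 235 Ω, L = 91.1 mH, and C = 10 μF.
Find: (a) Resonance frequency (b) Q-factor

Step 1 — Resonance condition Im(Z)=0 gives ω₀ = 1/√(LC).
Step 2 — ω₀ = 1/√(0.0911·1e-05) = 1048 rad/s.
Step 3 — f₀ = ω₀/(2π) = 166.7 Hz.
Step 4 — Series Q: Q = ω₀L/R = 1048·0.0911/235 = 0.4062.

(a) f₀ = 166.7 Hz  (b) Q = 0.4062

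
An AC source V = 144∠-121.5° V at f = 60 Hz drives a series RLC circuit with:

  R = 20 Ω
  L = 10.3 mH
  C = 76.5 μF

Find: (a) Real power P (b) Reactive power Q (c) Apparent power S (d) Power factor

Step 1 — Angular frequency: ω = 2π·f = 2π·60 = 377 rad/s.
Step 2 — Component impedances:
  R: Z = R = 20 Ω
  L: Z = jωL = j·377·0.0103 = 0 + j3.883 Ω
  C: Z = 1/(jωC) = -j/(ω·C) = 0 - j34.67 Ω
Step 3 — Series combination: Z_total = R + L + C = 20 - j30.79 Ω = 36.72∠-57.0° Ω.
Step 4 — Source phasor: V = 144∠-121.5° V = -75.24 - j122.8 V.
Step 5 — Current: I = V / Z = 1.688 - j3.54 A = 3.922∠-64.5° A.
Step 6 — Complex power: S = V·I* = 307.6 - j473.6 VA.
Step 7 — Real power: P = Re(S) = 307.6 W.
Step 8 — Reactive power: Q = Im(S) = -473.6 VAR.
Step 9 — Apparent power: |S| = 564.8 VA.
Step 10 — Power factor: PF = P/|S| = 0.5447 (leading).

(a) P = 307.6 W  (b) Q = -473.6 VAR  (c) S = 564.8 VA  (d) PF = 0.5447 (leading)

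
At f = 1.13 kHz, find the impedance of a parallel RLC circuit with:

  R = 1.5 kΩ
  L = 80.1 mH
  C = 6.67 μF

Step 1 — Angular frequency: ω = 2π·f = 2π·1130 = 7100 rad/s.
Step 2 — Component impedances:
  R: Z = R = 1500 Ω
  L: Z = jωL = j·7100·0.0801 = 0 + j568.7 Ω
  C: Z = 1/(jωC) = -j/(ω·C) = 0 - j21.12 Ω
Step 3 — Parallel combination: 1/Z_total = 1/R + 1/L + 1/C; Z_total = 0.3206 - j21.93 Ω = 21.93∠-89.2° Ω.

Z = 0.3206 - j21.93 Ω = 21.93∠-89.2° Ω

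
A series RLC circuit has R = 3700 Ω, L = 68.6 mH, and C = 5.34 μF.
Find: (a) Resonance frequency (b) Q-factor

Step 1 — Resonance condition Im(Z)=0 gives ω₀ = 1/√(LC).
Step 2 — ω₀ = 1/√(0.0686·5.34e-06) = 1652 rad/s.
Step 3 — f₀ = ω₀/(2π) = 263 Hz.
Step 4 — Series Q: Q = ω₀L/R = 1652·0.0686/3700 = 0.03063.

(a) f₀ = 263 Hz  (b) Q = 0.03063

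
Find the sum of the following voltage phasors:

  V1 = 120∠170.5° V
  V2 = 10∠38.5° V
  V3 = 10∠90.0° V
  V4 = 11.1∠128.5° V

Step 1 — Convert each phasor to rectangular form:
  V1 = 120·(cos(170.5°) + j·sin(170.5°)) = -118.4 + j19.81 V
  V2 = 10·(cos(38.5°) + j·sin(38.5°)) = 7.826 + j6.225 V
  V3 = 10·(cos(90.0°) + j·sin(90.0°)) = 0 + j10 V
  V4 = 11.1·(cos(128.5°) + j·sin(128.5°)) = -6.91 + j8.687 V
Step 2 — Sum components: V_total = -117.4 + j44.72 V.
Step 3 — Convert to polar: |V_total| = 125.7 V, ∠V_total = 159.2°.

V_total = 125.7∠159.2° V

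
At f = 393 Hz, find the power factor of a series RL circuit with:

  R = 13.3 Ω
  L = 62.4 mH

Step 1 — Angular frequency: ω = 2π·f = 2π·393 = 2469 rad/s.
Step 2 — Component impedances:
  R: Z = R = 13.3 Ω
  L: Z = jωL = j·2469·0.0624 = 0 + j154.1 Ω
Step 3 — Series combination: Z_total = R + L = 13.3 + j154.1 Ω = 154.7∠85.1° Ω.
Step 4 — Power factor: PF = cos(φ) = Re(Z)/|Z| = 13.3/154.66 = 0.086.
Step 5 — Type: Im(Z) = 154.1 ⇒ lagging (phase φ = 85.1°).

PF = 0.086 (lagging, φ = 85.1°)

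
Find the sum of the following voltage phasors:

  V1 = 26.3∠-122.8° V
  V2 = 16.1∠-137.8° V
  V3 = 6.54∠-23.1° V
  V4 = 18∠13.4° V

Step 1 — Convert each phasor to rectangular form:
  V1 = 26.3·(cos(-122.8°) + j·sin(-122.8°)) = -14.25 - j22.11 V
  V2 = 16.1·(cos(-137.8°) + j·sin(-137.8°)) = -11.93 - j10.81 V
  V3 = 6.54·(cos(-23.1°) + j·sin(-23.1°)) = 6.016 - j2.566 V
  V4 = 18·(cos(13.4°) + j·sin(13.4°)) = 17.51 + j4.171 V
Step 2 — Sum components: V_total = -2.648 - j31.32 V.
Step 3 — Convert to polar: |V_total| = 31.43 V, ∠V_total = -94.8°.

V_total = 31.43∠-94.8° V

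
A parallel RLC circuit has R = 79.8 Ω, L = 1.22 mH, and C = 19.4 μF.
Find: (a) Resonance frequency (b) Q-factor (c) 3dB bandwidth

Step 1 — Resonance: ω₀ = 1/√(LC) = 1/√(0.00122·1.94e-05) = 6500 rad/s.
Step 2 — f₀ = ω₀/(2π) = 1035 Hz.
Step 3 — Parallel Q: Q = R/(ω₀L) = 79.8/(6500·0.00122) = 10.06.
Step 4 — Bandwidth: Δω = ω₀/Q = 645.9 rad/s; BW = Δω/(2π) = 102.8 Hz.

(a) f₀ = 1035 Hz  (b) Q = 10.06  (c) BW = 102.8 Hz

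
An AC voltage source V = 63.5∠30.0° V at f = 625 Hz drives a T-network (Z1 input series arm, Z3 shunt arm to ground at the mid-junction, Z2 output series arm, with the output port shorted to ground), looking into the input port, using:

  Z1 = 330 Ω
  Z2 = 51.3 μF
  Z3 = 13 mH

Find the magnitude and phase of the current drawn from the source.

Step 1 — Angular frequency: ω = 2π·f = 2π·625 = 3927 rad/s.
Step 2 — Component impedances:
  Z1: Z = R = 330 Ω
  Z2: Z = 1/(jωC) = -j/(ω·C) = 0 - j4.964 Ω
  Z3: Z = jωL = j·3927·0.013 = 0 + j51.05 Ω
Step 3 — With the output port shorted to ground, the output series arm Z2 runs from the junction to ground; the shunt arm Z3 also runs from the junction to ground. They appear in parallel: Z3 || Z2 = 0 - j5.499 Ω.
Step 4 — Series with input arm Z1: Z_in = Z1 + (Z3 || Z2) = 330 - j5.499 Ω = 330∠-1.0° Ω.
Step 5 — Source phasor: V = 63.5∠30.0° V = 54.99 + j31.75 V.
Step 6 — Ohm's law: I = V / Z_total = (54.99 + j31.75) / (330 - j5.499) = 0.165 + j0.09896 A.
Step 7 — Convert to polar: |I| = 0.1924 A, ∠I = 31.0°.

I = 0.1924∠31.0° A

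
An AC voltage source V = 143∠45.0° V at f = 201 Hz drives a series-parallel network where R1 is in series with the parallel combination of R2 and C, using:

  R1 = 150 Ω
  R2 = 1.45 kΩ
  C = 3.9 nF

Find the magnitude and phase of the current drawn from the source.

Step 1 — Angular frequency: ω = 2π·f = 2π·201 = 1263 rad/s.
Step 2 — Component impedances:
  R1: Z = R = 150 Ω
  R2: Z = R = 1450 Ω
  C: Z = 1/(jωC) = -j/(ω·C) = 0 - j2.03e+05 Ω
Step 3 — Parallel branch: R2 || C = 1/(1/R2 + 1/C) = 1450 - j10.36 Ω.
Step 4 — Series with R1: Z_total = R1 + (R2 || C) = 1600 - j10.36 Ω = 1600∠-0.4° Ω.
Step 5 — Source phasor: V = 143∠45.0° V = 101.1 + j101.1 V.
Step 6 — Ohm's law: I = V / Z_total = (101.1 + j101.1) / (1600 - j10.36) = 0.06279 + j0.06361 A.
Step 7 — Convert to polar: |I| = 0.08938 A, ∠I = 45.4°.

I = 0.08938∠45.4° A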